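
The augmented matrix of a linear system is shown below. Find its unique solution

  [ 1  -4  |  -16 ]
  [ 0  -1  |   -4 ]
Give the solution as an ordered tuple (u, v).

(0, 4)

ρ2 ← -1·ρ2
  [ 1  -4  |  -16 ]
  [ 0   1  |    4 ]
ρ1 ← ρ1 + 4·ρ2
  [ 1  0  |  0 ]
  [ 0  1  |  4 ]
Reading off the last column: u = 0, v = 4.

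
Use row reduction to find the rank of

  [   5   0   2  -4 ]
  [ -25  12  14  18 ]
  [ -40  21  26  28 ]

rank = 3

R1 -> 1/5·R1
  [   1   0  2/5  -4/5 ]
  [ -25  12   14    18 ]
  [ -40  21   26    28 ]
R2 -> R2 + 25·R1
  [   1   0  2/5  -4/5 ]
  [   0  12   24    -2 ]
  [ -40  21   26    28 ]
R3 -> R3 + 40·R1
  [ 1   0  2/5  -4/5 ]
  [ 0  12   24    -2 ]
  [ 0  21   42    -4 ]
R2 -> 1/12·R2
  [ 1   0  2/5  -4/5 ]
  [ 0   1    2  -1/6 ]
  [ 0  21   42    -4 ]
R3 -> R3 − 21·R2
  [ 1  0  2/5  -4/5 ]
  [ 0  1    2  -1/6 ]
  [ 0  0    0  -1/2 ]
R3 -> -2·R3
  [ 1  0  2/5  -4/5 ]
  [ 0  1    2  -1/6 ]
  [ 0  0    0     1 ]
R2 -> R2 + 1/6·R3
  [ 1  0  2/5  -4/5 ]
  [ 0  1    2     0 ]
  [ 0  0    0     1 ]
R1 -> R1 + 4/5·R3
  [ 1  0  2/5  0 ]
  [ 0  1    2  0 ]
  [ 0  0    0  1 ]
The reduced form has 3 nonzero rows.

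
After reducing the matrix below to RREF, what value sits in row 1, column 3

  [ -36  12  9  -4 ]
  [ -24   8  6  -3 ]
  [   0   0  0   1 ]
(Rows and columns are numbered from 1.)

Multiply R1 by -1/36.
Add 24 times R1 to R2.
Multiply R2 by -3.
Subtract R2 from R3.
Subtract 1/9 times R2 from R1.

-1/4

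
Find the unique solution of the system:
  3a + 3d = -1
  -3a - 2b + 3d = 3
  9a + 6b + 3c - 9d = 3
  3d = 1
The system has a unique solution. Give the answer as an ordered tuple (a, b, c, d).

Form the augmented matrix and row-reduce:
  [  3   0  0   3  |  -1 ]
  [ -3  -2  0   3  |   3 ]
  [  9   6  3  -9  |   3 ]
  [  0   0  0   3  |   1 ]
Multiply r1 by 1/3.
  [  1   0  0   1  |  -1/3 ]
  [ -3  -2  0   3  |     3 ]
  [  9   6  3  -9  |     3 ]
  [  0   0  0   3  |     1 ]
Add 3 times r1 to r2.
  [ 1   0  0   1  |  -1/3 ]
  [ 0  -2  0   6  |     2 ]
  [ 9   6  3  -9  |     3 ]
  [ 0   0  0   3  |     1 ]
Subtract 9 times r1 from r3.
  [ 1   0  0    1  |  -1/3 ]
  [ 0  -2  0    6  |     2 ]
  [ 0   6  3  -18  |     6 ]
  [ 0   0  0    3  |     1 ]
Multiply r2 by -1/2.
  [ 1  0  0    1  |  -1/3 ]
  [ 0  1  0   -3  |    -1 ]
  [ 0  6  3  -18  |     6 ]
  [ 0  0  0    3  |     1 ]
Subtract 6 times r2 from r3.
  [ 1  0  0   1  |  -1/3 ]
  [ 0  1  0  -3  |    -1 ]
  [ 0  0  3   0  |    12 ]
  [ 0  0  0   3  |     1 ]
Multiply r3 by 1/3.
  [ 1  0  0   1  |  -1/3 ]
  [ 0  1  0  -3  |    -1 ]
  [ 0  0  1   0  |     4 ]
  [ 0  0  0   3  |     1 ]
Multiply r4 by 1/3.
  [ 1  0  0   1  |  -1/3 ]
  [ 0  1  0  -3  |    -1 ]
  [ 0  0  1   0  |     4 ]
  [ 0  0  0   1  |   1/3 ]
Add 3 times r4 to r2.
  [ 1  0  0  1  |  -1/3 ]
  [ 0  1  0  0  |     0 ]
  [ 0  0  1  0  |     4 ]
  [ 0  0  0  1  |   1/3 ]
Subtract r4 from r1.
  [ 1  0  0  0  |  -2/3 ]
  [ 0  1  0  0  |     0 ]
  [ 0  0  1  0  |     4 ]
  [ 0  0  0  1  |   1/3 ]
Reading off the last column: a = -2/3, b = 0, c = 4, d = 1/3.

(-2/3, 0, 4, 1/3)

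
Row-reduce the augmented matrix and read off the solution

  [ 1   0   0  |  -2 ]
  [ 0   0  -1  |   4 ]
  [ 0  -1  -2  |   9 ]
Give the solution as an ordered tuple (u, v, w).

(-2, -1, -4)

r2 <-> r3
r2 ← -1·r2
r3 ← -1·r3
r2 ← r2 − 2·r3
Reading off the last column: u = -2, v = -1, w = -4.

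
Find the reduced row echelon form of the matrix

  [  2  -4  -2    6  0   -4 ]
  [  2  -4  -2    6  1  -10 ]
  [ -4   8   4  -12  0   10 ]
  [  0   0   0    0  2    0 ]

R1 -> 1/2·R1
  [  1  -2  -1    3  0   -2 ]
  [  2  -4  -2    6  1  -10 ]
  [ -4   8   4  -12  0   10 ]
  [  0   0   0    0  2    0 ]
R2 -> R2 − 2·R1
  [  1  -2  -1    3  0  -2 ]
  [  0   0   0    0  1  -6 ]
  [ -4   8   4  -12  0  10 ]
  [  0   0   0    0  2   0 ]
R3 -> R3 + 4·R1
  [ 1  -2  -1  3  0  -2 ]
  [ 0   0   0  0  1  -6 ]
  [ 0   0   0  0  0   2 ]
  [ 0   0   0  0  2   0 ]
R4 -> R4 − 2·R2
  [ 1  -2  -1  3  0  -2 ]
  [ 0   0   0  0  1  -6 ]
  [ 0   0   0  0  0   2 ]
  [ 0   0   0  0  0  12 ]
R3 -> 1/2·R3
  [ 1  -2  -1  3  0  -2 ]
  [ 0   0   0  0  1  -6 ]
  [ 0   0   0  0  0   1 ]
  [ 0   0   0  0  0  12 ]
R4 -> R4 − 12·R3
  [ 1  -2  -1  3  0  -2 ]
  [ 0   0   0  0  1  -6 ]
  [ 0   0   0  0  0   1 ]
  [ 0   0   0  0  0   0 ]
R2 -> R2 + 6·R3
  [ 1  -2  -1  3  0  -2 ]
  [ 0   0   0  0  1   0 ]
  [ 0   0   0  0  0   1 ]
  [ 0   0   0  0  0   0 ]
R1 -> R1 + 2·R3
  [ 1  -2  -1  3  0  0 ]
  [ 0   0   0  0  1  0 ]
  [ 0   0   0  0  0  1 ]
  [ 0   0   0  0  0  0 ]

[[1, -2, -1, 3, 0, 0], [0, 0, 0, 0, 1, 0], [0, 0, 0, 0, 0, 1], [0, 0, 0, 0, 0, 0]]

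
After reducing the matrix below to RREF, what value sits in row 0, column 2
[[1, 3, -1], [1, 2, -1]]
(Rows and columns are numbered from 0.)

-1

Subtract r1 from r2.
  [ 1   3  -1 ]
  [ 0  -1   0 ]
Multiply r2 by -1.
  [ 1  3  -1 ]
  [ 0  1   0 ]
Subtract 3 times r2 from r1.
  [ 1  0  -1 ]
  [ 0  1   0 ]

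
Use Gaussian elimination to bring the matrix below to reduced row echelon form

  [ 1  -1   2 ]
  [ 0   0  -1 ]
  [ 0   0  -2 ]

R2 ← -1·R2
  [ 1  -1   2 ]
  [ 0   0   1 ]
  [ 0   0  -2 ]
R3 ← R3 + 2·R2
  [ 1  -1  2 ]
  [ 0   0  1 ]
  [ 0   0  0 ]
R1 ← R1 − 2·R2
  [ 1  -1  0 ]
  [ 0   0  1 ]
  [ 0   0  0 ]

[[1, -1, 0], [0, 0, 1], [0, 0, 0]]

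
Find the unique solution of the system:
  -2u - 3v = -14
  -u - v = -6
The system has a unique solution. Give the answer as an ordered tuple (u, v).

(4, 2)

Form the augmented matrix and row-reduce:
  [ -2  -3  |  -14 ]
  [ -1  -1  |   -6 ]
R1 := -1/2·R1
R2 := R2 + R1
R2 := 2·R2
R1 := R1 − 3/2·R2
Reading off the last column: u = 4, v = 2.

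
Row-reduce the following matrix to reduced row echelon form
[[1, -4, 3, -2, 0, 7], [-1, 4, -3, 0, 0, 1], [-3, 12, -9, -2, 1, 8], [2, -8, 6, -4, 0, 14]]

[[1, -4, 3, 0, 0, -1], [0, 0, 0, 1, 0, -4], [0, 0, 0, 0, 1, -3], [0, 0, 0, 0, 0, 0]]

Add R1 to R2.
  [  1  -4   3  -2  0   7 ]
  [  0   0   0  -2  0   8 ]
  [ -3  12  -9  -2  1   8 ]
  [  2  -8   6  -4  0  14 ]
Add 3 times R1 to R3.
  [ 1  -4  3  -2  0   7 ]
  [ 0   0  0  -2  0   8 ]
  [ 0   0  0  -8  1  29 ]
  [ 2  -8  6  -4  0  14 ]
Subtract 2 times R1 from R4.
  [ 1  -4  3  -2  0   7 ]
  [ 0   0  0  -2  0   8 ]
  [ 0   0  0  -8  1  29 ]
  [ 0   0  0   0  0   0 ]
Multiply R2 by -1/2.
  [ 1  -4  3  -2  0   7 ]
  [ 0   0  0   1  0  -4 ]
  [ 0   0  0  -8  1  29 ]
  [ 0   0  0   0  0   0 ]
Add 8 times R2 to R3.
  [ 1  -4  3  -2  0   7 ]
  [ 0   0  0   1  0  -4 ]
  [ 0   0  0   0  1  -3 ]
  [ 0   0  0   0  0   0 ]
Add 2 times R2 to R1.
  [ 1  -4  3  0  0  -1 ]
  [ 0   0  0  1  0  -4 ]
  [ 0   0  0  0  1  -3 ]
  [ 0   0  0  0  0   0 ]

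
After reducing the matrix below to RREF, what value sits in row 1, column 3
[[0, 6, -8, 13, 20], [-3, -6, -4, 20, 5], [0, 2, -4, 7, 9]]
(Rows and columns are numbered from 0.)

r1 ↔ r2
  [ -3  -6  -4  20   5 ]
  [  0   6  -8  13  20 ]
  [  0   2  -4   7   9 ]
r1 → -1/3·r1
  [ 1  2  4/3  -20/3  -5/3 ]
  [ 0  6   -8     13    20 ]
  [ 0  2   -4      7     9 ]
r2 → 1/6·r2
  [ 1  2   4/3  -20/3  -5/3 ]
  [ 0  1  -4/3   13/6  10/3 ]
  [ 0  2    -4      7     9 ]
r3 → r3 − 2·r2
  [ 1  2   4/3  -20/3  -5/3 ]
  [ 0  1  -4/3   13/6  10/3 ]
  [ 0  0  -4/3    8/3   7/3 ]
r3 → -3/4·r3
  [ 1  2   4/3  -20/3  -5/3 ]
  [ 0  1  -4/3   13/6  10/3 ]
  [ 0  0     1     -2  -7/4 ]
r2 → r2 + 4/3·r3
  [ 1  2  4/3  -20/3  -5/3 ]
  [ 0  1    0   -1/2     1 ]
  [ 0  0    1     -2  -7/4 ]
r1 → r1 − 4/3·r3
  [ 1  2  0    -4   2/3 ]
  [ 0  1  0  -1/2     1 ]
  [ 0  0  1    -2  -7/4 ]
r1 → r1 − 2·r2
  [ 1  0  0    -3  -4/3 ]
  [ 0  1  0  -1/2     1 ]
  [ 0  0  1    -2  -7/4 ]

-1/2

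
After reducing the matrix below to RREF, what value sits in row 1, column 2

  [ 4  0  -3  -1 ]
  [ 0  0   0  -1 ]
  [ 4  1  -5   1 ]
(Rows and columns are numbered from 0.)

Multiply r1 by 1/4.
  [ 1  0  -3/4  -1/4 ]
  [ 0  0     0    -1 ]
  [ 4  1    -5     1 ]
Subtract 4 times r1 from r3.
  [ 1  0  -3/4  -1/4 ]
  [ 0  0     0    -1 ]
  [ 0  1    -2     2 ]
Swap r2 and r3.
  [ 1  0  -3/4  -1/4 ]
  [ 0  1    -2     2 ]
  [ 0  0     0    -1 ]
Multiply r3 by -1.
  [ 1  0  -3/4  -1/4 ]
  [ 0  1    -2     2 ]
  [ 0  0     0     1 ]
Subtract 2 times r3 from r2.
  [ 1  0  -3/4  -1/4 ]
  [ 0  1    -2     0 ]
  [ 0  0     0     1 ]
Add 1/4 times r3 to r1.
  [ 1  0  -3/4  0 ]
  [ 0  1    -2  0 ]
  [ 0  0     0  1 ]

-2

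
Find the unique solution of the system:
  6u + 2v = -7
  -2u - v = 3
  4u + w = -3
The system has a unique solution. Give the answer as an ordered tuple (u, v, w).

Form the augmented matrix and row-reduce:
  [  6   2  0  |  -7 ]
  [ -2  -1  0  |   3 ]
  [  4   0  1  |  -3 ]
Multiply R1 by 1/6.
  [  1  1/3  0  |  -7/6 ]
  [ -2   -1  0  |     3 ]
  [  4    0  1  |    -3 ]
Add 2 times R1 to R2.
  [ 1   1/3  0  |  -7/6 ]
  [ 0  -1/3  0  |   2/3 ]
  [ 4     0  1  |    -3 ]
Subtract 4 times R1 from R3.
  [ 1   1/3  0  |  -7/6 ]
  [ 0  -1/3  0  |   2/3 ]
  [ 0  -4/3  1  |   5/3 ]
Multiply R2 by -3.
  [ 1   1/3  0  |  -7/6 ]
  [ 0     1  0  |    -2 ]
  [ 0  -4/3  1  |   5/3 ]
Add 4/3 times R2 to R3.
  [ 1  1/3  0  |  -7/6 ]
  [ 0    1  0  |    -2 ]
  [ 0    0  1  |    -1 ]
Subtract 1/3 times R2 from R1.
  [ 1  0  0  |  -1/2 ]
  [ 0  1  0  |    -2 ]
  [ 0  0  1  |    -1 ]
Reading off the last column: u = -1/2, v = -2, w = -1.

(-1/2, -2, -1)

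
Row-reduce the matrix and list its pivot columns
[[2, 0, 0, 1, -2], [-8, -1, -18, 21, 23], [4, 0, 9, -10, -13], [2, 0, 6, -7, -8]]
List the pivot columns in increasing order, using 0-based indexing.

0, 1, 2

R1 ← 1/2·R1
R2 ← R2 + 8·R1
R3 ← R3 − 4·R1
R4 ← R4 − 2·R1
R2 ← -1·R2
R3 ← 1/9·R3
R4 ← R4 − 6·R3
R2 ← R2 − 18·R3
Pivot columns are the columns containing a leading 1.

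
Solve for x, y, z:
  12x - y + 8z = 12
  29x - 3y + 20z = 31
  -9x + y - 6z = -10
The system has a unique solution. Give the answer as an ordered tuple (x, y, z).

(1, -4, -1/2)

Form the augmented matrix and row-reduce:
  [ 12  -1   8  |   12 ]
  [ 29  -3  20  |   31 ]
  [ -9   1  -6  |  -10 ]
R1 -> 1/12·R1
  [  1  -1/12  2/3  |    1 ]
  [ 29     -3   20  |   31 ]
  [ -9      1   -6  |  -10 ]
R2 -> R2 − 29·R1
  [  1  -1/12  2/3  |    1 ]
  [  0  -7/12  2/3  |    2 ]
  [ -9      1   -6  |  -10 ]
R3 -> R3 + 9·R1
  [ 1  -1/12  2/3  |   1 ]
  [ 0  -7/12  2/3  |   2 ]
  [ 0    1/4    0  |  -1 ]
R2 -> -12/7·R2
  [ 1  -1/12   2/3  |      1 ]
  [ 0      1  -8/7  |  -24/7 ]
  [ 0    1/4     0  |     -1 ]
R3 -> R3 − 1/4·R2
  [ 1  -1/12   2/3  |      1 ]
  [ 0      1  -8/7  |  -24/7 ]
  [ 0      0   2/7  |   -1/7 ]
R3 -> 7/2·R3
  [ 1  -1/12   2/3  |      1 ]
  [ 0      1  -8/7  |  -24/7 ]
  [ 0      0     1  |   -1/2 ]
R2 -> R2 + 8/7·R3
  [ 1  -1/12  2/3  |     1 ]
  [ 0      1    0  |    -4 ]
  [ 0      0    1  |  -1/2 ]
R1 -> R1 − 2/3·R3
  [ 1  -1/12  0  |   4/3 ]
  [ 0      1  0  |    -4 ]
  [ 0      0  1  |  -1/2 ]
R1 -> R1 + 1/12·R2
  [ 1  0  0  |     1 ]
  [ 0  1  0  |    -4 ]
  [ 0  0  1  |  -1/2 ]
Reading off the last column: x = 1, y = -4, z = -1/2.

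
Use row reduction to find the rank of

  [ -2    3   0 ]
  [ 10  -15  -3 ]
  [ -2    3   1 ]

Multiply r1 by -1/2.
  [  1  -3/2   0 ]
  [ 10   -15  -3 ]
  [ -2     3   1 ]
Subtract 10 times r1 from r2.
  [  1  -3/2   0 ]
  [  0     0  -3 ]
  [ -2     3   1 ]
Add 2 times r1 to r3.
  [ 1  -3/2   0 ]
  [ 0     0  -3 ]
  [ 0     0   1 ]
Multiply r2 by -1/3.
  [ 1  -3/2  0 ]
  [ 0     0  1 ]
  [ 0     0  1 ]
Subtract r2 from r3.
  [ 1  -3/2  0 ]
  [ 0     0  1 ]
  [ 0     0  0 ]
The reduced form has 2 nonzero rows.

rank = 2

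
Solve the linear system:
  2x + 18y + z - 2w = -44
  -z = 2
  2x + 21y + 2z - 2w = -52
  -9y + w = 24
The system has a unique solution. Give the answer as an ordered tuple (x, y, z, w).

Form the augmented matrix and row-reduce:
  [ 2  18   1  -2  |  -44 ]
  [ 0   0  -1   0  |    2 ]
  [ 2  21   2  -2  |  -52 ]
  [ 0  -9   0   1  |   24 ]
Multiply r1 by 1/2.
  [ 1   9  1/2  -1  |  -22 ]
  [ 0   0   -1   0  |    2 ]
  [ 2  21    2  -2  |  -52 ]
  [ 0  -9    0   1  |   24 ]
Subtract 2 times r1 from r3.
  [ 1   9  1/2  -1  |  -22 ]
  [ 0   0   -1   0  |    2 ]
  [ 0   3    1   0  |   -8 ]
  [ 0  -9    0   1  |   24 ]
Swap r2 and r3.
  [ 1   9  1/2  -1  |  -22 ]
  [ 0   3    1   0  |   -8 ]
  [ 0   0   -1   0  |    2 ]
  [ 0  -9    0   1  |   24 ]
Multiply r2 by 1/3.
  [ 1   9  1/2  -1  |   -22 ]
  [ 0   1  1/3   0  |  -8/3 ]
  [ 0   0   -1   0  |     2 ]
  [ 0  -9    0   1  |    24 ]
Add 9 times r2 to r4.
  [ 1  9  1/2  -1  |   -22 ]
  [ 0  1  1/3   0  |  -8/3 ]
  [ 0  0   -1   0  |     2 ]
  [ 0  0    3   1  |     0 ]
Multiply r3 by -1.
  [ 1  9  1/2  -1  |   -22 ]
  [ 0  1  1/3   0  |  -8/3 ]
  [ 0  0    1   0  |    -2 ]
  [ 0  0    3   1  |     0 ]
Subtract 3 times r3 from r4.
  [ 1  9  1/2  -1  |   -22 ]
  [ 0  1  1/3   0  |  -8/3 ]
  [ 0  0    1   0  |    -2 ]
  [ 0  0    0   1  |     6 ]
Add r4 to r1.
  [ 1  9  1/2  0  |   -16 ]
  [ 0  1  1/3  0  |  -8/3 ]
  [ 0  0    1  0  |    -2 ]
  [ 0  0    0  1  |     6 ]
Subtract 1/3 times r3 from r2.
  [ 1  9  1/2  0  |  -16 ]
  [ 0  1    0  0  |   -2 ]
  [ 0  0    1  0  |   -2 ]
  [ 0  0    0  1  |    6 ]
Subtract 1/2 times r3 from r1.
  [ 1  9  0  0  |  -15 ]
  [ 0  1  0  0  |   -2 ]
  [ 0  0  1  0  |   -2 ]
  [ 0  0  0  1  |    6 ]
Subtract 9 times r2 from r1.
  [ 1  0  0  0  |   3 ]
  [ 0  1  0  0  |  -2 ]
  [ 0  0  1  0  |  -2 ]
  [ 0  0  0  1  |   6 ]
Reading off the last column: x = 3, y = -2, z = -2, w = 6.

(3, -2, -2, 6)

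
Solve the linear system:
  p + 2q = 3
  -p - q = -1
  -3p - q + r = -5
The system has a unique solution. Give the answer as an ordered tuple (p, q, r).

Form the augmented matrix and row-reduce:
  [  1   2  0  |   3 ]
  [ -1  -1  0  |  -1 ]
  [ -3  -1  1  |  -5 ]
ρ2 := ρ2 + ρ1
  [  1   2  0  |   3 ]
  [  0   1  0  |   2 ]
  [ -3  -1  1  |  -5 ]
ρ3 := ρ3 + 3·ρ1
  [ 1  2  0  |  3 ]
  [ 0  1  0  |  2 ]
  [ 0  5  1  |  4 ]
ρ3 := ρ3 − 5·ρ2
  [ 1  2  0  |   3 ]
  [ 0  1  0  |   2 ]
  [ 0  0  1  |  -6 ]
ρ1 := ρ1 − 2·ρ2
  [ 1  0  0  |  -1 ]
  [ 0  1  0  |   2 ]
  [ 0  0  1  |  -6 ]
Reading off the last column: p = -1, q = 2, r = -6.

(-1, 2, -6)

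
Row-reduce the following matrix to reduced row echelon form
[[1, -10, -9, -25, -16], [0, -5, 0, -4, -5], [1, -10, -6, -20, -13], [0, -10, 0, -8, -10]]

R3 → R3 − R1
  [ 1  -10  -9  -25  -16 ]
  [ 0   -5   0   -4   -5 ]
  [ 0    0   3    5    3 ]
  [ 0  -10   0   -8  -10 ]
R2 → -1/5·R2
  [ 1  -10  -9  -25  -16 ]
  [ 0    1   0  4/5    1 ]
  [ 0    0   3    5    3 ]
  [ 0  -10   0   -8  -10 ]
R4 → R4 + 10·R2
  [ 1  -10  -9  -25  -16 ]
  [ 0    1   0  4/5    1 ]
  [ 0    0   3    5    3 ]
  [ 0    0   0    0    0 ]
R3 → 1/3·R3
  [ 1  -10  -9  -25  -16 ]
  [ 0    1   0  4/5    1 ]
  [ 0    0   1  5/3    1 ]
  [ 0    0   0    0    0 ]
R1 → R1 + 9·R3
  [ 1  -10  0  -10  -7 ]
  [ 0    1  0  4/5   1 ]
  [ 0    0  1  5/3   1 ]
  [ 0    0  0    0   0 ]
R1 → R1 + 10·R2
  [ 1  0  0   -2  3 ]
  [ 0  1  0  4/5  1 ]
  [ 0  0  1  5/3  1 ]
  [ 0  0  0    0  0 ]

[[1, 0, 0, -2, 3], [0, 1, 0, 4/5, 1], [0, 0, 1, 5/3, 1], [0, 0, 0, 0, 0]]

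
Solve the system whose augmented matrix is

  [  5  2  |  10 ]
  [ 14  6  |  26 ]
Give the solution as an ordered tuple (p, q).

R1 := 1/5·R1
  [  1  2/5  |   2 ]
  [ 14    6  |  26 ]
R2 := R2 − 14·R1
  [ 1  2/5  |   2 ]
  [ 0  2/5  |  -2 ]
R2 := 5/2·R2
  [ 1  2/5  |   2 ]
  [ 0    1  |  -5 ]
R1 := R1 − 2/5·R2
  [ 1  0  |   4 ]
  [ 0  1  |  -5 ]
Reading off the last column: p = 4, q = -5.

(4, -5)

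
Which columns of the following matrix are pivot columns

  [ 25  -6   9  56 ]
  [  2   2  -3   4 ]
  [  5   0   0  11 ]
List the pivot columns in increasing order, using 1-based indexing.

r1 → 1/25·r1
  [ 1  -6/25  9/25  56/25 ]
  [ 2      2    -3      4 ]
  [ 5      0     0     11 ]
r2 → r2 − 2·r1
  [ 1  -6/25    9/25   56/25 ]
  [ 0  62/25  -93/25  -12/25 ]
  [ 5      0       0      11 ]
r3 → r3 − 5·r1
  [ 1  -6/25    9/25   56/25 ]
  [ 0  62/25  -93/25  -12/25 ]
  [ 0    6/5    -9/5    -1/5 ]
r2 → 25/62·r2
  [ 1  -6/25  9/25  56/25 ]
  [ 0      1  -3/2  -6/31 ]
  [ 0    6/5  -9/5   -1/5 ]
r3 → r3 − 6/5·r2
  [ 1  -6/25  9/25  56/25 ]
  [ 0      1  -3/2  -6/31 ]
  [ 0      0     0   1/31 ]
r3 → 31·r3
  [ 1  -6/25  9/25  56/25 ]
  [ 0      1  -3/2  -6/31 ]
  [ 0      0     0      1 ]
r2 → r2 + 6/31·r3
  [ 1  -6/25  9/25  56/25 ]
  [ 0      1  -3/2      0 ]
  [ 0      0     0      1 ]
r1 → r1 − 56/25·r3
  [ 1  -6/25  9/25  0 ]
  [ 0      1  -3/2  0 ]
  [ 0      0     0  1 ]
r1 → r1 + 6/25·r2
  [ 1  0     0  0 ]
  [ 0  1  -3/2  0 ]
  [ 0  0     0  1 ]
Pivot columns are the columns containing a leading 1.

1, 2, 4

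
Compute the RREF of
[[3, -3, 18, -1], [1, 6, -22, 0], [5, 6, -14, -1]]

ρ1 → 1/3·ρ1
  [ 1  -1    6  -1/3 ]
  [ 1   6  -22     0 ]
  [ 5   6  -14    -1 ]
ρ2 → ρ2 − ρ1
  [ 1  -1    6  -1/3 ]
  [ 0   7  -28   1/3 ]
  [ 5   6  -14    -1 ]
ρ3 → ρ3 − 5·ρ1
  [ 1  -1    6  -1/3 ]
  [ 0   7  -28   1/3 ]
  [ 0  11  -44   2/3 ]
ρ2 → 1/7·ρ2
  [ 1  -1    6  -1/3 ]
  [ 0   1   -4  1/21 ]
  [ 0  11  -44   2/3 ]
ρ3 → ρ3 − 11·ρ2
  [ 1  -1   6  -1/3 ]
  [ 0   1  -4  1/21 ]
  [ 0   0   0   1/7 ]
ρ3 → 7·ρ3
  [ 1  -1   6  -1/3 ]
  [ 0   1  -4  1/21 ]
  [ 0   0   0     1 ]
ρ2 → ρ2 − 1/21·ρ3
  [ 1  -1   6  -1/3 ]
  [ 0   1  -4     0 ]
  [ 0   0   0     1 ]
ρ1 → ρ1 + 1/3·ρ3
  [ 1  -1   6  0 ]
  [ 0   1  -4  0 ]
  [ 0   0   0  1 ]
ρ1 → ρ1 + ρ2
  [ 1  0   2  0 ]
  [ 0  1  -4  0 ]
  [ 0  0   0  1 ]

[[1, 0, 2, 0], [0, 1, -4, 0], [0, 0, 0, 1]]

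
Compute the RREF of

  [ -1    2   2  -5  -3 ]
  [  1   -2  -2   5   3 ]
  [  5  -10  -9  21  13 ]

Multiply R1 by -1.
  [ 1   -2  -2   5   3 ]
  [ 1   -2  -2   5   3 ]
  [ 5  -10  -9  21  13 ]
Subtract R1 from R2.
  [ 1   -2  -2   5   3 ]
  [ 0    0   0   0   0 ]
  [ 5  -10  -9  21  13 ]
Subtract 5 times R1 from R3.
  [ 1  -2  -2   5   3 ]
  [ 0   0   0   0   0 ]
  [ 0   0   1  -4  -2 ]
Swap R2 and R3.
  [ 1  -2  -2   5   3 ]
  [ 0   0   1  -4  -2 ]
  [ 0   0   0   0   0 ]
Add 2 times R2 to R1.
  [ 1  -2  0  -3  -1 ]
  [ 0   0  1  -4  -2 ]
  [ 0   0  0   0   0 ]

[[1, -2, 0, -3, -1], [0, 0, 1, -4, -2], [0, 0, 0, 0, 0]]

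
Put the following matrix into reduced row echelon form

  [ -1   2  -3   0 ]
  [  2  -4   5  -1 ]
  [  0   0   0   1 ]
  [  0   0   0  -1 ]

ρ1 := -1·ρ1
  [ 1  -2  3   0 ]
  [ 2  -4  5  -1 ]
  [ 0   0  0   1 ]
  [ 0   0  0  -1 ]
ρ2 := ρ2 − 2·ρ1
  [ 1  -2   3   0 ]
  [ 0   0  -1  -1 ]
  [ 0   0   0   1 ]
  [ 0   0   0  -1 ]
ρ2 := -1·ρ2
  [ 1  -2  3   0 ]
  [ 0   0  1   1 ]
  [ 0   0  0   1 ]
  [ 0   0  0  -1 ]
ρ4 := ρ4 + ρ3
  [ 1  -2  3  0 ]
  [ 0   0  1  1 ]
  [ 0   0  0  1 ]
  [ 0   0  0  0 ]
ρ2 := ρ2 − ρ3
  [ 1  -2  3  0 ]
  [ 0   0  1  0 ]
  [ 0   0  0  1 ]
  [ 0   0  0  0 ]
ρ1 := ρ1 − 3·ρ2
  [ 1  -2  0  0 ]
  [ 0   0  1  0 ]
  [ 0   0  0  1 ]
  [ 0   0  0  0 ]

[[1, -2, 0, 0], [0, 0, 1, 0], [0, 0, 0, 1], [0, 0, 0, 0]]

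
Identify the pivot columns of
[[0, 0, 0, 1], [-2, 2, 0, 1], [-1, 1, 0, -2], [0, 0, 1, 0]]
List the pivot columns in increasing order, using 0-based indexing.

Swap R1 and R2.
  [ -2  2  0   1 ]
  [  0  0  0   1 ]
  [ -1  1  0  -2 ]
  [  0  0  1   0 ]
Multiply R1 by -1/2.
  [  1  -1  0  -1/2 ]
  [  0   0  0     1 ]
  [ -1   1  0    -2 ]
  [  0   0  1     0 ]
Add R1 to R3.
  [ 1  -1  0  -1/2 ]
  [ 0   0  0     1 ]
  [ 0   0  0  -5/2 ]
  [ 0   0  1     0 ]
Swap R2 and R4.
  [ 1  -1  0  -1/2 ]
  [ 0   0  1     0 ]
  [ 0   0  0  -5/2 ]
  [ 0   0  0     1 ]
Multiply R3 by -2/5.
  [ 1  -1  0  -1/2 ]
  [ 0   0  1     0 ]
  [ 0   0  0     1 ]
  [ 0   0  0     1 ]
Subtract R3 from R4.
  [ 1  -1  0  -1/2 ]
  [ 0   0  1     0 ]
  [ 0   0  0     1 ]
  [ 0   0  0     0 ]
Add 1/2 times R3 to R1.
  [ 1  -1  0  0 ]
  [ 0   0  1  0 ]
  [ 0   0  0  1 ]
  [ 0   0  0  0 ]
Pivot columns are the columns containing a leading 1.

0, 2, 3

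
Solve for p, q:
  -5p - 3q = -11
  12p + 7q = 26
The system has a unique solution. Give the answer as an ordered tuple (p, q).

Form the augmented matrix and row-reduce:
  [ -5  -3  |  -11 ]
  [ 12   7  |   26 ]
R1 -> -1/5·R1
  [  1  3/5  |  11/5 ]
  [ 12    7  |    26 ]
R2 -> R2 − 12·R1
  [ 1   3/5  |  11/5 ]
  [ 0  -1/5  |  -2/5 ]
R2 -> -5·R2
  [ 1  3/5  |  11/5 ]
  [ 0    1  |     2 ]
R1 -> R1 − 3/5·R2
  [ 1  0  |  1 ]
  [ 0  1  |  2 ]
Reading off the last column: p = 1, q = 2.

(1, 2)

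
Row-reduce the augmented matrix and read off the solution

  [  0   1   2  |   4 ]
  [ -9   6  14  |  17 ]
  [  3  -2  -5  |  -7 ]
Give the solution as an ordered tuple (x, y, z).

(5/3, -4, 4)

r1 <-> r2
  [ -9   6  14  |  17 ]
  [  0   1   2  |   4 ]
  [  3  -2  -5  |  -7 ]
r1 ← -1/9·r1
  [ 1  -2/3  -14/9  |  -17/9 ]
  [ 0     1      2  |      4 ]
  [ 3    -2     -5  |     -7 ]
r3 ← r3 − 3·r1
  [ 1  -2/3  -14/9  |  -17/9 ]
  [ 0     1      2  |      4 ]
  [ 0     0   -1/3  |   -4/3 ]
r3 ← -3·r3
  [ 1  -2/3  -14/9  |  -17/9 ]
  [ 0     1      2  |      4 ]
  [ 0     0      1  |      4 ]
r2 ← r2 − 2·r3
  [ 1  -2/3  -14/9  |  -17/9 ]
  [ 0     1      0  |     -4 ]
  [ 0     0      1  |      4 ]
r1 ← r1 + 14/9·r3
  [ 1  -2/3  0  |  13/3 ]
  [ 0     1  0  |    -4 ]
  [ 0     0  1  |     4 ]
r1 ← r1 + 2/3·r2
  [ 1  0  0  |  5/3 ]
  [ 0  1  0  |   -4 ]
  [ 0  0  1  |    4 ]
Reading off the last column: x = 5/3, y = -4, z = 4.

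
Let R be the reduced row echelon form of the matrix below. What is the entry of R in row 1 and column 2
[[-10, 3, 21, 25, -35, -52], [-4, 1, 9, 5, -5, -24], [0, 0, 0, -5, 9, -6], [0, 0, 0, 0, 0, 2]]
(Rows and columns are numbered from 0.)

r1 -> -1/10·r1
  [  1  -3/10  -21/10  -5/2  7/2  26/5 ]
  [ -4      1       9     5   -5   -24 ]
  [  0      0       0    -5    9    -6 ]
  [  0      0       0     0    0     2 ]
r2 -> r2 + 4·r1
  [ 1  -3/10  -21/10  -5/2  7/2   26/5 ]
  [ 0   -1/5     3/5    -5    9  -16/5 ]
  [ 0      0       0    -5    9     -6 ]
  [ 0      0       0     0    0      2 ]
r2 -> -5·r2
  [ 1  -3/10  -21/10  -5/2  7/2  26/5 ]
  [ 0      1      -3    25  -45    16 ]
  [ 0      0       0    -5    9    -6 ]
  [ 0      0       0     0    0     2 ]
r3 -> -1/5·r3
  [ 1  -3/10  -21/10  -5/2   7/2  26/5 ]
  [ 0      1      -3    25   -45    16 ]
  [ 0      0       0     1  -9/5   6/5 ]
  [ 0      0       0     0     0     2 ]
r4 -> 1/2·r4
  [ 1  -3/10  -21/10  -5/2   7/2  26/5 ]
  [ 0      1      -3    25   -45    16 ]
  [ 0      0       0     1  -9/5   6/5 ]
  [ 0      0       0     0     0     1 ]
r3 -> r3 − 6/5·r4
  [ 1  -3/10  -21/10  -5/2   7/2  26/5 ]
  [ 0      1      -3    25   -45    16 ]
  [ 0      0       0     1  -9/5     0 ]
  [ 0      0       0     0     0     1 ]
r2 -> r2 − 16·r4
  [ 1  -3/10  -21/10  -5/2   7/2  26/5 ]
  [ 0      1      -3    25   -45     0 ]
  [ 0      0       0     1  -9/5     0 ]
  [ 0      0       0     0     0     1 ]
r1 -> r1 − 26/5·r4
  [ 1  -3/10  -21/10  -5/2   7/2  0 ]
  [ 0      1      -3    25   -45  0 ]
  [ 0      0       0     1  -9/5  0 ]
  [ 0      0       0     0     0  1 ]
r2 -> r2 − 25·r3
  [ 1  -3/10  -21/10  -5/2   7/2  0 ]
  [ 0      1      -3     0     0  0 ]
  [ 0      0       0     1  -9/5  0 ]
  [ 0      0       0     0     0  1 ]
r1 -> r1 + 5/2·r3
  [ 1  -3/10  -21/10  0    -1  0 ]
  [ 0      1      -3  0     0  0 ]
  [ 0      0       0  1  -9/5  0 ]
  [ 0      0       0  0     0  1 ]
r1 -> r1 + 3/10·r2
  [ 1  0  -3  0    -1  0 ]
  [ 0  1  -3  0     0  0 ]
  [ 0  0   0  1  -9/5  0 ]
  [ 0  0   0  0     0  1 ]

-3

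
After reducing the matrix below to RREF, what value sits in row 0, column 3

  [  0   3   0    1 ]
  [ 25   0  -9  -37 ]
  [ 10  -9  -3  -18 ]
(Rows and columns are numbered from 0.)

R1 ↔ R2
  [ 25   0  -9  -37 ]
  [  0   3   0    1 ]
  [ 10  -9  -3  -18 ]
R1 → 1/25·R1
  [  1   0  -9/25  -37/25 ]
  [  0   3      0       1 ]
  [ 10  -9     -3     -18 ]
R3 → R3 − 10·R1
  [ 1   0  -9/25  -37/25 ]
  [ 0   3      0       1 ]
  [ 0  -9    3/5   -16/5 ]
R2 → 1/3·R2
  [ 1   0  -9/25  -37/25 ]
  [ 0   1      0     1/3 ]
  [ 0  -9    3/5   -16/5 ]
R3 → R3 + 9·R2
  [ 1  0  -9/25  -37/25 ]
  [ 0  1      0     1/3 ]
  [ 0  0    3/5    -1/5 ]
R3 → 5/3·R3
  [ 1  0  -9/25  -37/25 ]
  [ 0  1      0     1/3 ]
  [ 0  0      1    -1/3 ]
R1 → R1 + 9/25·R3
  [ 1  0  0  -8/5 ]
  [ 0  1  0   1/3 ]
  [ 0  0  1  -1/3 ]

-8/5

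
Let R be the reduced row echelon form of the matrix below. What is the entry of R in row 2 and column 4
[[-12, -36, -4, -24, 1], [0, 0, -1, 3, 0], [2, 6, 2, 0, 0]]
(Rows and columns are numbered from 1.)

R1 -> -1/12·R1
R3 -> R3 − 2·R1
R2 -> -1·R2
R3 -> R3 − 4/3·R2
R3 -> 6·R3
R1 -> R1 + 1/12·R3
R1 -> R1 − 1/3·R2

-3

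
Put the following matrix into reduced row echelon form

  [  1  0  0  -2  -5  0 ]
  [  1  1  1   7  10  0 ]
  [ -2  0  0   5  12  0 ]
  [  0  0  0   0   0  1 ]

r2 ← r2 − r1
r3 ← r3 + 2·r1
r2 ← r2 − 9·r3
r1 ← r1 + 2·r3

[[1, 0, 0, 0, -1, 0], [0, 1, 1, 0, -3, 0], [0, 0, 0, 1, 2, 0], [0, 0, 0, 0, 0, 1]]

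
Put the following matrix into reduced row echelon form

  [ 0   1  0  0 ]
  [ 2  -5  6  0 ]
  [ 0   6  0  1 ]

r1 ↔ r2
r1 → 1/2·r1
r3 → r3 − 6·r2
r1 → r1 + 5/2·r2

[[1, 0, 3, 0], [0, 1, 0, 0], [0, 0, 0, 1]]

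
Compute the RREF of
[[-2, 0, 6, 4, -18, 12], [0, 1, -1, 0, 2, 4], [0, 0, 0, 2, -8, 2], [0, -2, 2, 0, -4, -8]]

[[1, 0, -3, 0, 1, -4], [0, 1, -1, 0, 2, 4], [0, 0, 0, 1, -4, 1], [0, 0, 0, 0, 0, 0]]

R1 := -1/2·R1
  [ 1   0  -3  -2   9  -6 ]
  [ 0   1  -1   0   2   4 ]
  [ 0   0   0   2  -8   2 ]
  [ 0  -2   2   0  -4  -8 ]
R4 := R4 + 2·R2
  [ 1  0  -3  -2   9  -6 ]
  [ 0  1  -1   0   2   4 ]
  [ 0  0   0   2  -8   2 ]
  [ 0  0   0   0   0   0 ]
R3 := 1/2·R3
  [ 1  0  -3  -2   9  -6 ]
  [ 0  1  -1   0   2   4 ]
  [ 0  0   0   1  -4   1 ]
  [ 0  0   0   0   0   0 ]
R1 := R1 + 2·R3
  [ 1  0  -3  0   1  -4 ]
  [ 0  1  -1  0   2   4 ]
  [ 0  0   0  1  -4   1 ]
  [ 0  0   0  0   0   0 ]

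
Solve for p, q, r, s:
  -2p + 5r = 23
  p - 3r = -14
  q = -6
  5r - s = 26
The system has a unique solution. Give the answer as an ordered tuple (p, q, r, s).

(1, -6, 5, -1)

Form the augmented matrix and row-reduce:
  [ -2  0   5   0  |   23 ]
  [  1  0  -3   0  |  -14 ]
  [  0  1   0   0  |   -6 ]
  [  0  0   5  -1  |   26 ]
r1 ← -1/2·r1
  [ 1  0  -5/2   0  |  -23/2 ]
  [ 1  0    -3   0  |    -14 ]
  [ 0  1     0   0  |     -6 ]
  [ 0  0     5  -1  |     26 ]
r2 ← r2 − r1
  [ 1  0  -5/2   0  |  -23/2 ]
  [ 0  0  -1/2   0  |   -5/2 ]
  [ 0  1     0   0  |     -6 ]
  [ 0  0     5  -1  |     26 ]
r2 ↔ r3
  [ 1  0  -5/2   0  |  -23/2 ]
  [ 0  1     0   0  |     -6 ]
  [ 0  0  -1/2   0  |   -5/2 ]
  [ 0  0     5  -1  |     26 ]
r3 ← -2·r3
  [ 1  0  -5/2   0  |  -23/2 ]
  [ 0  1     0   0  |     -6 ]
  [ 0  0     1   0  |      5 ]
  [ 0  0     5  -1  |     26 ]
r4 ← r4 − 5·r3
  [ 1  0  -5/2   0  |  -23/2 ]
  [ 0  1     0   0  |     -6 ]
  [ 0  0     1   0  |      5 ]
  [ 0  0     0  -1  |      1 ]
r4 ← -1·r4
  [ 1  0  -5/2  0  |  -23/2 ]
  [ 0  1     0  0  |     -6 ]
  [ 0  0     1  0  |      5 ]
  [ 0  0     0  1  |     -1 ]
r1 ← r1 + 5/2·r3
  [ 1  0  0  0  |   1 ]
  [ 0  1  0  0  |  -6 ]
  [ 0  0  1  0  |   5 ]
  [ 0  0  0  1  |  -1 ]
Reading off the last column: p = 1, q = -6, r = 5, s = -1.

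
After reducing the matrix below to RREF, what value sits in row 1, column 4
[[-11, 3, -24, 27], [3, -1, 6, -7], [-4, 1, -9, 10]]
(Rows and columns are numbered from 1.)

R1 -> -1/11·R1
R2 -> R2 − 3·R1
R3 -> R3 + 4·R1
R2 -> -11/2·R2
R3 -> R3 + 1/11·R2
R1 -> R1 + 3/11·R2

-3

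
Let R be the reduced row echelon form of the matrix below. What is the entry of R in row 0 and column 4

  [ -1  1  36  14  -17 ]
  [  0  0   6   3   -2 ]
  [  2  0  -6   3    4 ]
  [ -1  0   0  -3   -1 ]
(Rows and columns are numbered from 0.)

r1 ← -1·r1
r3 ← r3 − 2·r1
r4 ← r4 + r1
r2 ↔ r3
r2 ← 1/2·r2
r4 ← r4 + r2
r3 ← 1/6·r3
r4 ← r4 + 3·r3
r2 ← r2 − 33·r3
r1 ← r1 + 36·r3
r1 ← r1 + r2

1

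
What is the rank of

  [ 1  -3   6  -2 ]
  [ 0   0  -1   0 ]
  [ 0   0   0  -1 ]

rank = 3

Multiply r2 by -1.
Multiply r3 by -1.
Add 2 times r3 to r1.
Subtract 6 times r2 from r1.
The reduced form has 3 nonzero rows.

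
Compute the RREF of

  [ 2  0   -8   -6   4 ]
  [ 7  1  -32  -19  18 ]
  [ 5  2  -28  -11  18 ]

[[1, 0, -4, -3, 2], [0, 1, -4, 2, 4], [0, 0, 0, 0, 0]]

ρ1 := 1/2·ρ1
  [ 1  0   -4   -3   2 ]
  [ 7  1  -32  -19  18 ]
  [ 5  2  -28  -11  18 ]
ρ2 := ρ2 − 7·ρ1
  [ 1  0   -4   -3   2 ]
  [ 0  1   -4    2   4 ]
  [ 5  2  -28  -11  18 ]
ρ3 := ρ3 − 5·ρ1
  [ 1  0  -4  -3  2 ]
  [ 0  1  -4   2  4 ]
  [ 0  2  -8   4  8 ]
ρ3 := ρ3 − 2·ρ2
  [ 1  0  -4  -3  2 ]
  [ 0  1  -4   2  4 ]
  [ 0  0   0   0  0 ]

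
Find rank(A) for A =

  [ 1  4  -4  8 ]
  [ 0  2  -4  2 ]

ρ2 → 1/2·ρ2
ρ1 → ρ1 − 4·ρ2
The reduced form has 2 nonzero rows.

rank = 2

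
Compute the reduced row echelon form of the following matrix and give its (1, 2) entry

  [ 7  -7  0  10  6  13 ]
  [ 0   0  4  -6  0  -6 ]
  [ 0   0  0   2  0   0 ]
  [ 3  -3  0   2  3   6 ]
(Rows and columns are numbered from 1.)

R1 := 1/7·R1
R4 := R4 − 3·R1
R2 := 1/4·R2
R3 := 1/2·R3
R4 := R4 + 16/7·R3
R4 := 7/3·R4
R1 := R1 − 6/7·R4
R2 := R2 + 3/2·R3
R1 := R1 − 10/7·R3

-1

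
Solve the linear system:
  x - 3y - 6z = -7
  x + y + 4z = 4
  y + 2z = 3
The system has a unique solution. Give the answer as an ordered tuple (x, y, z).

Form the augmented matrix and row-reduce:
  [ 1  -3  -6  |  -7 ]
  [ 1   1   4  |   4 ]
  [ 0   1   2  |   3 ]
r2 := r2 − r1
  [ 1  -3  -6  |  -7 ]
  [ 0   4  10  |  11 ]
  [ 0   1   2  |   3 ]
r2 := 1/4·r2
  [ 1  -3   -6  |    -7 ]
  [ 0   1  5/2  |  11/4 ]
  [ 0   1    2  |     3 ]
r3 := r3 − r2
  [ 1  -3    -6  |    -7 ]
  [ 0   1   5/2  |  11/4 ]
  [ 0   0  -1/2  |   1/4 ]
r3 := -2·r3
  [ 1  -3   -6  |    -7 ]
  [ 0   1  5/2  |  11/4 ]
  [ 0   0    1  |  -1/2 ]
r2 := r2 − 5/2·r3
  [ 1  -3  -6  |    -7 ]
  [ 0   1   0  |     4 ]
  [ 0   0   1  |  -1/2 ]
r1 := r1 + 6·r3
  [ 1  -3  0  |   -10 ]
  [ 0   1  0  |     4 ]
  [ 0   0  1  |  -1/2 ]
r1 := r1 + 3·r2
  [ 1  0  0  |     2 ]
  [ 0  1  0  |     4 ]
  [ 0  0  1  |  -1/2 ]
Reading off the last column: x = 2, y = 4, z = -1/2.

(2, 4, -1/2)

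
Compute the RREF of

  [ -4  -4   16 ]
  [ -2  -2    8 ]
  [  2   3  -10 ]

[[1, 0, -2], [0, 1, -2], [0, 0, 0]]

ρ1 -> -1/4·ρ1
  [  1   1   -4 ]
  [ -2  -2    8 ]
  [  2   3  -10 ]
ρ2 -> ρ2 + 2·ρ1
  [ 1  1   -4 ]
  [ 0  0    0 ]
  [ 2  3  -10 ]
ρ3 -> ρ3 − 2·ρ1
  [ 1  1  -4 ]
  [ 0  0   0 ]
  [ 0  1  -2 ]
ρ2 <=> ρ3
  [ 1  1  -4 ]
  [ 0  1  -2 ]
  [ 0  0   0 ]
ρ1 -> ρ1 − ρ2
  [ 1  0  -2 ]
  [ 0  1  -2 ]
  [ 0  0   0 ]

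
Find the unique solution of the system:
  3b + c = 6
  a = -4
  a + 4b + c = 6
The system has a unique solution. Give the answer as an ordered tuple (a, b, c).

Form the augmented matrix and row-reduce:
  [ 0  3  1  |   6 ]
  [ 1  0  0  |  -4 ]
  [ 1  4  1  |   6 ]
R1 ↔ R2
  [ 1  0  0  |  -4 ]
  [ 0  3  1  |   6 ]
  [ 1  4  1  |   6 ]
R3 → R3 − R1
  [ 1  0  0  |  -4 ]
  [ 0  3  1  |   6 ]
  [ 0  4  1  |  10 ]
R2 → 1/3·R2
  [ 1  0    0  |  -4 ]
  [ 0  1  1/3  |   2 ]
  [ 0  4    1  |  10 ]
R3 → R3 − 4·R2
  [ 1  0     0  |  -4 ]
  [ 0  1   1/3  |   2 ]
  [ 0  0  -1/3  |   2 ]
R3 → -3·R3
  [ 1  0    0  |  -4 ]
  [ 0  1  1/3  |   2 ]
  [ 0  0    1  |  -6 ]
R2 → R2 − 1/3·R3
  [ 1  0  0  |  -4 ]
  [ 0  1  0  |   4 ]
  [ 0  0  1  |  -6 ]
Reading off the last column: a = -4, b = 4, c = -6.

(-4, 4, -6)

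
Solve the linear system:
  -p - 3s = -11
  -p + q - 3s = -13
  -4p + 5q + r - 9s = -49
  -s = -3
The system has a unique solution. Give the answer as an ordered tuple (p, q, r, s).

Form the augmented matrix and row-reduce:
  [ -1  0  0  -3  |  -11 ]
  [ -1  1  0  -3  |  -13 ]
  [ -4  5  1  -9  |  -49 ]
  [  0  0  0  -1  |   -3 ]
R1 := -1·R1
  [  1  0  0   3  |   11 ]
  [ -1  1  0  -3  |  -13 ]
  [ -4  5  1  -9  |  -49 ]
  [  0  0  0  -1  |   -3 ]
R2 := R2 + R1
  [  1  0  0   3  |   11 ]
  [  0  1  0   0  |   -2 ]
  [ -4  5  1  -9  |  -49 ]
  [  0  0  0  -1  |   -3 ]
R3 := R3 + 4·R1
  [ 1  0  0   3  |  11 ]
  [ 0  1  0   0  |  -2 ]
  [ 0  5  1   3  |  -5 ]
  [ 0  0  0  -1  |  -3 ]
R3 := R3 − 5·R2
  [ 1  0  0   3  |  11 ]
  [ 0  1  0   0  |  -2 ]
  [ 0  0  1   3  |   5 ]
  [ 0  0  0  -1  |  -3 ]
R4 := -1·R4
  [ 1  0  0  3  |  11 ]
  [ 0  1  0  0  |  -2 ]
  [ 0  0  1  3  |   5 ]
  [ 0  0  0  1  |   3 ]
R3 := R3 − 3·R4
  [ 1  0  0  3  |  11 ]
  [ 0  1  0  0  |  -2 ]
  [ 0  0  1  0  |  -4 ]
  [ 0  0  0  1  |   3 ]
R1 := R1 − 3·R4
  [ 1  0  0  0  |   2 ]
  [ 0  1  0  0  |  -2 ]
  [ 0  0  1  0  |  -4 ]
  [ 0  0  0  1  |   3 ]
Reading off the last column: p = 2, q = -2, r = -4, s = 3.

(2, -2, -4, 3)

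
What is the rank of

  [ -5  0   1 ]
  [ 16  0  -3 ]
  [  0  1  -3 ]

rank = 3

ρ1 -> -1/5·ρ1
  [  1  0  -1/5 ]
  [ 16  0    -3 ]
  [  0  1    -3 ]
ρ2 -> ρ2 − 16·ρ1
  [ 1  0  -1/5 ]
  [ 0  0   1/5 ]
  [ 0  1    -3 ]
ρ2 ↔ ρ3
  [ 1  0  -1/5 ]
  [ 0  1    -3 ]
  [ 0  0   1/5 ]
ρ3 -> 5·ρ3
  [ 1  0  -1/5 ]
  [ 0  1    -3 ]
  [ 0  0     1 ]
ρ2 -> ρ2 + 3·ρ3
  [ 1  0  -1/5 ]
  [ 0  1     0 ]
  [ 0  0     1 ]
ρ1 -> ρ1 + 1/5·ρ3
  [ 1  0  0 ]
  [ 0  1  0 ]
  [ 0  0  1 ]
The reduced form has 3 nonzero rows.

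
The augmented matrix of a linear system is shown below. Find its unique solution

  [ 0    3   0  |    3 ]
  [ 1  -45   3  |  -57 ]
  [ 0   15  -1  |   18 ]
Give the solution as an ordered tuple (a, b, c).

(-3, 1, -3)

Swap r1 and r2.
  [ 1  -45   3  |  -57 ]
  [ 0    3   0  |    3 ]
  [ 0   15  -1  |   18 ]
Multiply r2 by 1/3.
  [ 1  -45   3  |  -57 ]
  [ 0    1   0  |    1 ]
  [ 0   15  -1  |   18 ]
Subtract 15 times r2 from r3.
  [ 1  -45   3  |  -57 ]
  [ 0    1   0  |    1 ]
  [ 0    0  -1  |    3 ]
Multiply r3 by -1.
  [ 1  -45  3  |  -57 ]
  [ 0    1  0  |    1 ]
  [ 0    0  1  |   -3 ]
Subtract 3 times r3 from r1.
  [ 1  -45  0  |  -48 ]
  [ 0    1  0  |    1 ]
  [ 0    0  1  |   -3 ]
Add 45 times r2 to r1.
  [ 1  0  0  |  -3 ]
  [ 0  1  0  |   1 ]
  [ 0  0  1  |  -3 ]
Reading off the last column: a = -3, b = 1, c = -3.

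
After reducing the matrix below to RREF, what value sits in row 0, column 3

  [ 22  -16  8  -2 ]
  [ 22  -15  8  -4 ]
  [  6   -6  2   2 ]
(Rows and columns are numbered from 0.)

Multiply R1 by 1/22.
Subtract 22 times R1 from R2.
Subtract 6 times R1 from R3.
Add 18/11 times R2 to R3.
Multiply R3 by -11/2.
Subtract 4/11 times R3 from R1.
Add 8/11 times R2 to R1.

-3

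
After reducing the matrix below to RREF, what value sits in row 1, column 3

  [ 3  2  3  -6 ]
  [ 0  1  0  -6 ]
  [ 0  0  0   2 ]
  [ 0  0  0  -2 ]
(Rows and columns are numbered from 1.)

1

ρ1 -> 1/3·ρ1
  [ 1  2/3  1  -2 ]
  [ 0    1  0  -6 ]
  [ 0    0  0   2 ]
  [ 0    0  0  -2 ]
ρ3 -> 1/2·ρ3
  [ 1  2/3  1  -2 ]
  [ 0    1  0  -6 ]
  [ 0    0  0   1 ]
  [ 0    0  0  -2 ]
ρ4 -> ρ4 + 2·ρ3
  [ 1  2/3  1  -2 ]
  [ 0    1  0  -6 ]
  [ 0    0  0   1 ]
  [ 0    0  0   0 ]
ρ2 -> ρ2 + 6·ρ3
  [ 1  2/3  1  -2 ]
  [ 0    1  0   0 ]
  [ 0    0  0   1 ]
  [ 0    0  0   0 ]
ρ1 -> ρ1 + 2·ρ3
  [ 1  2/3  1  0 ]
  [ 0    1  0  0 ]
  [ 0    0  0  1 ]
  [ 0    0  0  0 ]
ρ1 -> ρ1 − 2/3·ρ2
  [ 1  0  1  0 ]
  [ 0  1  0  0 ]
  [ 0  0  0  1 ]
  [ 0  0  0  0 ]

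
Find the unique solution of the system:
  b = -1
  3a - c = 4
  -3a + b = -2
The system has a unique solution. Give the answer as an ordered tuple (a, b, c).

(1/3, -1, -3)

Form the augmented matrix and row-reduce:
  [  0  1   0  |  -1 ]
  [  3  0  -1  |   4 ]
  [ -3  1   0  |  -2 ]
r1 <-> r2
r1 ← 1/3·r1
r3 ← r3 + 3·r1
r3 ← r3 − r2
r3 ← -1·r3
r1 ← r1 + 1/3·r3
Reading off the last column: a = 1/3, b = -1, c = -3.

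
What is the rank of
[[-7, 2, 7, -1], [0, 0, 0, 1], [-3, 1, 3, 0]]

rank = 3

Multiply R1 by -1/7.
  [  1  -2/7  -1  1/7 ]
  [  0     0   0    1 ]
  [ -3     1   3    0 ]
Add 3 times R1 to R3.
  [ 1  -2/7  -1  1/7 ]
  [ 0     0   0    1 ]
  [ 0   1/7   0  3/7 ]
Swap R2 and R3.
  [ 1  -2/7  -1  1/7 ]
  [ 0   1/7   0  3/7 ]
  [ 0     0   0    1 ]
Multiply R2 by 7.
  [ 1  -2/7  -1  1/7 ]
  [ 0     1   0    3 ]
  [ 0     0   0    1 ]
Subtract 3 times R3 from R2.
  [ 1  -2/7  -1  1/7 ]
  [ 0     1   0    0 ]
  [ 0     0   0    1 ]
Subtract 1/7 times R3 from R1.
  [ 1  -2/7  -1  0 ]
  [ 0     1   0  0 ]
  [ 0     0   0  1 ]
Add 2/7 times R2 to R1.
  [ 1  0  -1  0 ]
  [ 0  1   0  0 ]
  [ 0  0   0  1 ]
The reduced form has 3 nonzero rows.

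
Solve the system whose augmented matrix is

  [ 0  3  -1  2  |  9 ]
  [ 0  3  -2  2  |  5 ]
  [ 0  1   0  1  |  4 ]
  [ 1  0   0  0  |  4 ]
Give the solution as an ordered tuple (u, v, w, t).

R1 ↔ R4
  [ 1  0   0  0  |  4 ]
  [ 0  3  -2  2  |  5 ]
  [ 0  1   0  1  |  4 ]
  [ 0  3  -1  2  |  9 ]
R2 := 1/3·R2
  [ 1  0     0    0  |    4 ]
  [ 0  1  -2/3  2/3  |  5/3 ]
  [ 0  1     0    1  |    4 ]
  [ 0  3    -1    2  |    9 ]
R3 := R3 − R2
  [ 1  0     0    0  |    4 ]
  [ 0  1  -2/3  2/3  |  5/3 ]
  [ 0  0   2/3  1/3  |  7/3 ]
  [ 0  3    -1    2  |    9 ]
R4 := R4 − 3·R2
  [ 1  0     0    0  |    4 ]
  [ 0  1  -2/3  2/3  |  5/3 ]
  [ 0  0   2/3  1/3  |  7/3 ]
  [ 0  0     1    0  |    4 ]
R3 := 3/2·R3
  [ 1  0     0    0  |    4 ]
  [ 0  1  -2/3  2/3  |  5/3 ]
  [ 0  0     1  1/2  |  7/2 ]
  [ 0  0     1    0  |    4 ]
R4 := R4 − R3
  [ 1  0     0     0  |    4 ]
  [ 0  1  -2/3   2/3  |  5/3 ]
  [ 0  0     1   1/2  |  7/2 ]
  [ 0  0     0  -1/2  |  1/2 ]
R4 := -2·R4
  [ 1  0     0    0  |    4 ]
  [ 0  1  -2/3  2/3  |  5/3 ]
  [ 0  0     1  1/2  |  7/2 ]
  [ 0  0     0    1  |   -1 ]
R3 := R3 − 1/2·R4
  [ 1  0     0    0  |    4 ]
  [ 0  1  -2/3  2/3  |  5/3 ]
  [ 0  0     1    0  |    4 ]
  [ 0  0     0    1  |   -1 ]
R2 := R2 − 2/3·R4
  [ 1  0     0  0  |    4 ]
  [ 0  1  -2/3  0  |  7/3 ]
  [ 0  0     1  0  |    4 ]
  [ 0  0     0  1  |   -1 ]
R2 := R2 + 2/3·R3
  [ 1  0  0  0  |   4 ]
  [ 0  1  0  0  |   5 ]
  [ 0  0  1  0  |   4 ]
  [ 0  0  0  1  |  -1 ]
Reading off the last column: u = 4, v = 5, w = 4, t = -1.

(4, 5, 4, -1)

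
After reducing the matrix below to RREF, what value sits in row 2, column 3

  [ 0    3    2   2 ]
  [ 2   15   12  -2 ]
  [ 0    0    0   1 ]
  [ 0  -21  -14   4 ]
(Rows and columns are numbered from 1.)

Swap ρ1 and ρ2.
  [ 2   15   12  -2 ]
  [ 0    3    2   2 ]
  [ 0    0    0   1 ]
  [ 0  -21  -14   4 ]
Multiply ρ1 by 1/2.
  [ 1  15/2    6  -1 ]
  [ 0     3    2   2 ]
  [ 0     0    0   1 ]
  [ 0   -21  -14   4 ]
Multiply ρ2 by 1/3.
  [ 1  15/2    6   -1 ]
  [ 0     1  2/3  2/3 ]
  [ 0     0    0    1 ]
  [ 0   -21  -14    4 ]
Add 21 times ρ2 to ρ4.
  [ 1  15/2    6   -1 ]
  [ 0     1  2/3  2/3 ]
  [ 0     0    0    1 ]
  [ 0     0    0   18 ]
Subtract 18 times ρ3 from ρ4.
  [ 1  15/2    6   -1 ]
  [ 0     1  2/3  2/3 ]
  [ 0     0    0    1 ]
  [ 0     0    0    0 ]
Subtract 2/3 times ρ3 from ρ2.
  [ 1  15/2    6  -1 ]
  [ 0     1  2/3   0 ]
  [ 0     0    0   1 ]
  [ 0     0    0   0 ]
Add ρ3 to ρ1.
  [ 1  15/2    6  0 ]
  [ 0     1  2/3  0 ]
  [ 0     0    0  1 ]
  [ 0     0    0  0 ]
Subtract 15/2 times ρ2 from ρ1.
  [ 1  0    1  0 ]
  [ 0  1  2/3  0 ]
  [ 0  0    0  1 ]
  [ 0  0    0  0 ]

2/3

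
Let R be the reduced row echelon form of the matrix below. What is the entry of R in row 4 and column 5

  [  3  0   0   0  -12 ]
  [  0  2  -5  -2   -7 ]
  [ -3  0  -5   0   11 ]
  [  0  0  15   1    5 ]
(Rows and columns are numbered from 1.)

2

R1 → 1/3·R1
  [  1  0   0   0  -4 ]
  [  0  2  -5  -2  -7 ]
  [ -3  0  -5   0  11 ]
  [  0  0  15   1   5 ]
R3 → R3 + 3·R1
  [ 1  0   0   0  -4 ]
  [ 0  2  -5  -2  -7 ]
  [ 0  0  -5   0  -1 ]
  [ 0  0  15   1   5 ]
R2 → 1/2·R2
  [ 1  0     0   0    -4 ]
  [ 0  1  -5/2  -1  -7/2 ]
  [ 0  0    -5   0    -1 ]
  [ 0  0    15   1     5 ]
R3 → -1/5·R3
  [ 1  0     0   0    -4 ]
  [ 0  1  -5/2  -1  -7/2 ]
  [ 0  0     1   0   1/5 ]
  [ 0  0    15   1     5 ]
R4 → R4 − 15·R3
  [ 1  0     0   0    -4 ]
  [ 0  1  -5/2  -1  -7/2 ]
  [ 0  0     1   0   1/5 ]
  [ 0  0     0   1     2 ]
R2 → R2 + R4
  [ 1  0     0  0    -4 ]
  [ 0  1  -5/2  0  -3/2 ]
  [ 0  0     1  0   1/5 ]
  [ 0  0     0  1     2 ]
R2 → R2 + 5/2·R3
  [ 1  0  0  0   -4 ]
  [ 0  1  0  0   -1 ]
  [ 0  0  1  0  1/5 ]
  [ 0  0  0  1    2 ]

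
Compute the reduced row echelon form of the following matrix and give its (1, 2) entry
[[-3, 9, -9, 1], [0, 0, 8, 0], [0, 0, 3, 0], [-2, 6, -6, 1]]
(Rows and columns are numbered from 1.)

Multiply ρ1 by -1/3.
  [  1  -3   3  -1/3 ]
  [  0   0   8     0 ]
  [  0   0   3     0 ]
  [ -2   6  -6     1 ]
Add 2 times ρ1 to ρ4.
  [ 1  -3  3  -1/3 ]
  [ 0   0  8     0 ]
  [ 0   0  3     0 ]
  [ 0   0  0   1/3 ]
Multiply ρ2 by 1/8.
  [ 1  -3  3  -1/3 ]
  [ 0   0  1     0 ]
  [ 0   0  3     0 ]
  [ 0   0  0   1/3 ]
Subtract 3 times ρ2 from ρ3.
  [ 1  -3  3  -1/3 ]
  [ 0   0  1     0 ]
  [ 0   0  0     0 ]
  [ 0   0  0   1/3 ]
Swap ρ3 and ρ4.
  [ 1  -3  3  -1/3 ]
  [ 0   0  1     0 ]
  [ 0   0  0   1/3 ]
  [ 0   0  0     0 ]
Multiply ρ3 by 3.
  [ 1  -3  3  -1/3 ]
  [ 0   0  1     0 ]
  [ 0   0  0     1 ]
  [ 0   0  0     0 ]
Add 1/3 times ρ3 to ρ1.
  [ 1  -3  3  0 ]
  [ 0   0  1  0 ]
  [ 0   0  0  1 ]
  [ 0   0  0  0 ]
Subtract 3 times ρ2 from ρ1.
  [ 1  -3  0  0 ]
  [ 0   0  1  0 ]
  [ 0   0  0  1 ]
  [ 0   0  0  0 ]

-3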